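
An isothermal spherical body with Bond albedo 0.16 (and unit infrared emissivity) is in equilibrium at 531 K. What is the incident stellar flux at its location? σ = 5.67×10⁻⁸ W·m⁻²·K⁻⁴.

S ≈ 21500 W/m²

(1−a)S·πr² = σ·4πr²·T⁴ ⇒ S = 4σT⁴/(1−a).
S = 4·5.67×10⁻⁸·7.950×10¹⁰/0.840.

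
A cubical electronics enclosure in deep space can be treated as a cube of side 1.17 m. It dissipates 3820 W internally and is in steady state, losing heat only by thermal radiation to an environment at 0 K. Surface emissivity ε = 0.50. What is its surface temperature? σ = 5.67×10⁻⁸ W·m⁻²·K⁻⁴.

Steady state: internal power = radiated power, P = εσA T⁴.
Radiating area A = 6L² = 8.213 m².
T⁴ = P/(εσA) = 3820/(0.50·5.67×10⁻⁸·8.213) = 1.641×10¹⁰ K⁴.
T = (1.641×10¹⁰)^(1/4).

T ≈ 358 K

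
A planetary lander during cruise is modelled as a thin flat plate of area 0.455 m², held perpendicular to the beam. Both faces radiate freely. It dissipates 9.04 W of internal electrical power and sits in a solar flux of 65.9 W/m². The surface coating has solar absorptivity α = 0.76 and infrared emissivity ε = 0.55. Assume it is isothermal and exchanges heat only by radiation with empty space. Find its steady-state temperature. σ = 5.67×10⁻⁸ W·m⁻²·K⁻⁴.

T ≈ 183 K

At steady state, absorbed solar power + internal power = radiated power.
Absorbed: α·S·A_cross = 0.76·65.9·0.4550 = 22.79 W (cross-section A).
Total input = 22.79 + 9.04 = 31.83 W.
Radiated: εσ·A_surf·T⁴ with A_surf = 2A = 0.9100 m².
T⁴ = 31.83/(0.55·5.67×10⁻⁸·0.9100) = 1.122×10⁹ K⁴.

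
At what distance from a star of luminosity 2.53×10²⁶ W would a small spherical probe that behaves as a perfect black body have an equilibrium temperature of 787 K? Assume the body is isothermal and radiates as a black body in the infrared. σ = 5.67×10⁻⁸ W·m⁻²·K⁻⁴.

For an isothermal black-emitting sphere, (1−a)S·πr² = σ·4πr²·T⁴ ⇒ S = 4σT⁴/(1−a).
S = 4·5.67×10⁻⁸·(787)⁴/1.00 = 87000 W/m².
Flux falls as S = L/(4πd²), so d = √(L/(4πS)) = √(2.53×10²⁶/(4π·87000)).

d ≈ 1.52×10¹⁰ m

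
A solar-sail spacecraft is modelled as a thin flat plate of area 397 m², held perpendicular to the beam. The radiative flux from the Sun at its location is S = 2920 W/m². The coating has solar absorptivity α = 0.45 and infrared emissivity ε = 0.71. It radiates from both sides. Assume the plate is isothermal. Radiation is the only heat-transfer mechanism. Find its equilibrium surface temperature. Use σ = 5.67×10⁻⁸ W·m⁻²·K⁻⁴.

At equilibrium, absorbed power = emitted power.
Absorbing cross-section = A = 397.0 m²; emitting surface = 2A = 794.0 m² (ratio 2).
αS·A_cross = εσ·A_surf·T⁴  ⇒  T⁴ = αS/(ε·2σ).
T⁴ = 0.450·2920/(0.71·2·5.67×10⁻⁸) = 1.632×10¹⁰ K⁴.
T = (1.632×10¹⁰)^(1/4).

T ≈ 357 K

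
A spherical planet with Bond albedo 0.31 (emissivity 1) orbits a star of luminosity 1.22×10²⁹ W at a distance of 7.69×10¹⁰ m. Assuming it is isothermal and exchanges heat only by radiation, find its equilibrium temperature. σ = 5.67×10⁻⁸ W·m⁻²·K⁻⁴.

First find the stellar flux at distance d: S = L/(4πd²) = 1.22×10²⁹/(4π·(7.69×10¹⁰)²) = 1.642×10⁶ W/m².
For an isothermal sphere, absorbed (1−a)S·πr² = emitted σ·4πr²·T⁴, so T⁴ = (1−a)S/(4σ).
T⁴ = 0.690·1.642×10⁶/(4·5.67×10⁻⁸) = 4.995×10¹² K⁴.

T ≈ 1490 K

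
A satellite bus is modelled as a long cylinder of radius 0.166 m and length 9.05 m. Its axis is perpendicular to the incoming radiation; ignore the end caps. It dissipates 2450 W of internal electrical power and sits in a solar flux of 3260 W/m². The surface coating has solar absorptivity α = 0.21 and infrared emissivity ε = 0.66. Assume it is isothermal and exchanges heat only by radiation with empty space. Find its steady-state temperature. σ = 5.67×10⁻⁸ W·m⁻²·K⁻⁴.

At steady state, absorbed solar power + internal power = radiated power.
Absorbed: α·S·A_cross = 0.21·3260·3.005 = 2057 W (cross-section 2rL).
Total input = 2057 + 2450 = 4507 W.
Radiated: εσ·A_surf·T⁴ with A_surf = 2πrL = 9.439 m².
T⁴ = 4507/(0.66·5.67×10⁻⁸·9.439) = 1.276×10¹⁰ K⁴.

T ≈ 336 K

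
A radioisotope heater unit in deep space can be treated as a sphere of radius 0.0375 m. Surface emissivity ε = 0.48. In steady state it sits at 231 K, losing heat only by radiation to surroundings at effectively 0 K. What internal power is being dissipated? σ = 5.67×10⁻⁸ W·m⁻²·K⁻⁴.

P ≈ 1.37 W

Steady state: P = εσA T⁴.
A = 4πr² = 0.01767 m²; T⁴ = (231)⁴ = 2.847×10⁹ K⁴.
P = 0.48 × 5.67×10⁻⁸ × 0.01767 × 2.847×10⁹.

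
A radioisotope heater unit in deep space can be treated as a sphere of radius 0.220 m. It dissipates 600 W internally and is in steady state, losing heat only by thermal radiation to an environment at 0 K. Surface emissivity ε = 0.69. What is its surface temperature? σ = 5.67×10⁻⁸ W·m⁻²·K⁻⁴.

T ≈ 398 K

Steady state: internal power = radiated power, P = εσA T⁴.
Radiating area A = 4πr² = 0.6082 m².
T⁴ = P/(εσA) = 600/(0.69·5.67×10⁻⁸·0.6082) = 2.522×10¹⁰ K⁴.
T = (2.522×10¹⁰)^(1/4).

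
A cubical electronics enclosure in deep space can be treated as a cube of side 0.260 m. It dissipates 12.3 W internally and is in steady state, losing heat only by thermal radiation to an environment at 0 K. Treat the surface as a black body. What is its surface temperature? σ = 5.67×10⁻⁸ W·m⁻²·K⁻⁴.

Steady state: internal power = radiated power, P = εσA T⁴.
Radiating area A = 6L² = 0.4056 m².
T⁴ = P/(εσA) = 12.3/(1.0·5.67×10⁻⁸·0.4056) = 5.348×10⁸ K⁴.
T = (5.348×10⁸)^(1/4).

T ≈ 152 K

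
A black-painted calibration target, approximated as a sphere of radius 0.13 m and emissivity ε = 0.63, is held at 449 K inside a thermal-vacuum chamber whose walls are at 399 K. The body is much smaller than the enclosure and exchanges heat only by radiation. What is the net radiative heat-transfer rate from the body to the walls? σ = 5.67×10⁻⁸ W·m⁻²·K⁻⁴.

P_net ≈ 116 W

For a small grey body in a large enclosure: P_net = εσA(T_body⁴ − T_wall⁴).
A = 4πr² = 0.2124 m²; T_body⁴ − T_wall⁴ = 4.064×10¹⁰ − 2.534×10¹⁰ = 1.530×10¹⁰ K⁴.
|P_net| = 0.63·5.67×10⁻⁸·0.2124·1.530×10¹⁰.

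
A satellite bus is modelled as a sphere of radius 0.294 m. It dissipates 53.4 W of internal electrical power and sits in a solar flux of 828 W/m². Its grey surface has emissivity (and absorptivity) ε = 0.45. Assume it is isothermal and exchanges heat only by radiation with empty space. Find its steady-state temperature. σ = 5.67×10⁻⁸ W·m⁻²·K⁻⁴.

T ≈ 273 K

At steady state, absorbed solar power + internal power = radiated power.
Absorbed: α·S·A_cross = 0.45·828·0.2715 = 101.2 W (cross-section πr²).
Total input = 101.2 + 53.4 = 154.6 W.
Radiated: εσ·A_surf·T⁴ with A_surf = 4πr² = 1.086 m².
T⁴ = 154.6/(0.45·5.67×10⁻⁸·1.086) = 5.578×10⁹ K⁴.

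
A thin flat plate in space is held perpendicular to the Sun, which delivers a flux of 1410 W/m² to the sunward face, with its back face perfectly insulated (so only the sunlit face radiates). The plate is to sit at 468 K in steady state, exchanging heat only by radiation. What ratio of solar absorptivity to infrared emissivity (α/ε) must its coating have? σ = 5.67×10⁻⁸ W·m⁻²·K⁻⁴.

α/ε ≈ 1.93

Balance: αS·A = εσ·1A·T⁴ ⇒ α/ε = σT⁴/S.
α/ε = 5.67×10⁻⁸·(468)⁴/1410 = 5.67×10⁻⁸·4.797×10¹⁰/1410.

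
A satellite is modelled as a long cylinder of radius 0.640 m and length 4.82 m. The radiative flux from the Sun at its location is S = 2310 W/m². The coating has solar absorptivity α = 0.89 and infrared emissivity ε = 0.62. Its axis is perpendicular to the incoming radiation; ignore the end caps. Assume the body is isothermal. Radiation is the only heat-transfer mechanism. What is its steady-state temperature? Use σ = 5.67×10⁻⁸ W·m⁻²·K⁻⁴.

At equilibrium, absorbed power = emitted power.
Absorbing cross-section = 2rL = 6.170 m²; emitting surface = 2πrL = 19.38 m² (ratio π).
αS·A_cross = εσ·A_surf·T⁴  ⇒  T⁴ = αS/(ε·πσ).
T⁴ = 0.890·2310/(0.62·π·5.67×10⁻⁸) = 1.862×10¹⁰ K⁴.
T = (1.862×10¹⁰)^(1/4).

T ≈ 369 K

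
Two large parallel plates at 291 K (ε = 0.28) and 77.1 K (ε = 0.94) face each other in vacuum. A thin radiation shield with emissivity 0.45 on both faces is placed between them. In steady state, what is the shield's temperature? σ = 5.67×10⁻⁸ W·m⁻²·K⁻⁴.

T_s ≈ 220 K

In steady state the net flux on the hot side equals that on the cold side.
σ(T₁⁴−T_s⁴)/D₁ = σ(T_s⁴−T₂⁴)/D₂, with D₁ = 1/ε₁+1/ε_s−1 = 4.794, D₂ = 1/ε_s+1/ε₂−1 = 2.286.
Solve for T_s⁴: T_s⁴ = (D₂·T₁⁴ + D₁·T₂⁴)/(D₁+D₂) = 2.339×10⁹ K⁴.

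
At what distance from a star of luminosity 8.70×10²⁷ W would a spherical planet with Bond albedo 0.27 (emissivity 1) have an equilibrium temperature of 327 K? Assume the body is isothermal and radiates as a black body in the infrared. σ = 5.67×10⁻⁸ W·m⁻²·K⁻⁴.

For an isothermal black-emitting sphere, (1−a)S·πr² = σ·4πr²·T⁴ ⇒ S = 4σT⁴/(1−a).
S = 4·5.67×10⁻⁸·(327)⁴/0.730 = 3552 W/m².
Flux falls as S = L/(4πd²), so d = √(L/(4πS)) = √(8.70×10²⁷/(4π·3552)).

d ≈ 4.41×10¹¹ m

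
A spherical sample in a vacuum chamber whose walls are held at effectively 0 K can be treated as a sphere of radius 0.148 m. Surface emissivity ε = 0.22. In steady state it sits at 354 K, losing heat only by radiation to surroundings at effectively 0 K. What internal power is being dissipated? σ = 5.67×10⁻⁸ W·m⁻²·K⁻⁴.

Steady state: P = εσA T⁴.
A = 4πr² = 0.2753 m²; T⁴ = (354)⁴ = 1.570×10¹⁰ K⁴.
P = 0.22 × 5.67×10⁻⁸ × 0.2753 × 1.570×10¹⁰.

P ≈ 53.9 W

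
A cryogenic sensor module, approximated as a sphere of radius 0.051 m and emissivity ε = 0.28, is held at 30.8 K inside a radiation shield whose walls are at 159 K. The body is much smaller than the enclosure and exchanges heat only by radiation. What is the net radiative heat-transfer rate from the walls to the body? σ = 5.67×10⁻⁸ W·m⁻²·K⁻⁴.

For a small grey body in a large enclosure: P_net = εσA(T_body⁴ − T_wall⁴).
A = 4πr² = 0.03269 m²; T_body⁴ − T_wall⁴ = 8.999×10⁵ − 6.391×10⁸ = -6.382×10⁸ K⁴.
|P_net| = 0.28·5.67×10⁻⁸·0.03269·6.382×10⁸.

P_net ≈ 0.331 W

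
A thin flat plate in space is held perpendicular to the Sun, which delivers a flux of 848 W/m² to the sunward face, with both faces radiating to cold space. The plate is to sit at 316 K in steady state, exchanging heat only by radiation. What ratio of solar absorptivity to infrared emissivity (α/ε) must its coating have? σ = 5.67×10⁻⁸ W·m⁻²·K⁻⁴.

Balance: αS·A = εσ·2A·T⁴ ⇒ α/ε = 2σT⁴/S.
α/ε = 2·5.67×10⁻⁸·(316)⁴/848 = 2·5.67×10⁻⁸·9.971×10⁹/848.

α/ε ≈ 1.33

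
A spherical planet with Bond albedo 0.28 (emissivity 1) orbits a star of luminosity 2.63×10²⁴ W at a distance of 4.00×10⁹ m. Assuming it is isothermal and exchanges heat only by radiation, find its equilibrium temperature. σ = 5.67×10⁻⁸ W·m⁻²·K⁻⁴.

T ≈ 451 K

First find the stellar flux at distance d: S = L/(4πd²) = 2.63×10²⁴/(4π·(4.00×10⁹)²) = 13080 W/m².
For an isothermal sphere, absorbed (1−a)S·πr² = emitted σ·4πr²·T⁴, so T⁴ = (1−a)S/(4σ).
T⁴ = 0.720·13080/(4·5.67×10⁻⁸) = 4.153×10¹⁰ K⁴.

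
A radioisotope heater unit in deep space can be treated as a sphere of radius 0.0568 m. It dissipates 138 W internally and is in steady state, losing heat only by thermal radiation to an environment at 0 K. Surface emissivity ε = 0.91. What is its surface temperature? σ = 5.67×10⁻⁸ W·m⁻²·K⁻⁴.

Steady state: internal power = radiated power, P = εσA T⁴.
Radiating area A = 4πr² = 0.04054 m².
T⁴ = P/(εσA) = 138/(0.91·5.67×10⁻⁸·0.04054) = 6.597×10¹⁰ K⁴.
T = (6.597×10¹⁰)^(1/4).

T ≈ 507 K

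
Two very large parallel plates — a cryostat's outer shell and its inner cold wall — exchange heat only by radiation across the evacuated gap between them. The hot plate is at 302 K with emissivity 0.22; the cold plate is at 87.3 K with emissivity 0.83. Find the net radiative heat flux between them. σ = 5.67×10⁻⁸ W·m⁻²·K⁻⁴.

q ≈ 98.6 W/m²

For two infinite grey parallel plates, q = σ(T₁⁴ − T₂⁴)/(1/ε₁ + 1/ε₂ − 1).
T₁⁴ − T₂⁴ = 8.318×10⁹ − 5.808×10⁷ = 8.260×10⁹ K⁴.
1/ε₁ + 1/ε₂ − 1 = 4.545 + 1.205 − 1 = 4.750.
q = 5.67×10⁻⁸ × 8.260×10⁹ / 4.750.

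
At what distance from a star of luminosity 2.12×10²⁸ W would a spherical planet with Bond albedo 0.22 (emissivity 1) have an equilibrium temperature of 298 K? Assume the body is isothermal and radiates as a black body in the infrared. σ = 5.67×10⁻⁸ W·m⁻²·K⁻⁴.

d ≈ 8.58×10¹¹ m

For an isothermal black-emitting sphere, (1−a)S·πr² = σ·4πr²·T⁴ ⇒ S = 4σT⁴/(1−a).
S = 4·5.67×10⁻⁸·(298)⁴/0.780 = 2293 W/m².
Flux falls as S = L/(4πd²), so d = √(L/(4πS)) = √(2.12×10²⁸/(4π·2293)).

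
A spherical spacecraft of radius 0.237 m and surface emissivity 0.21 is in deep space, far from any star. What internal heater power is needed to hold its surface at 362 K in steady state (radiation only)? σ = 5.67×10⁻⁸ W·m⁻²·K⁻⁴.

P = εσ·4πr²·T⁴.
4πr² = 0.7058 m²; T⁴ = 1.717×10¹⁰ K⁴.
P = 0.21·5.67×10⁻⁸·0.7058·1.717×10¹⁰.

P ≈ 144 W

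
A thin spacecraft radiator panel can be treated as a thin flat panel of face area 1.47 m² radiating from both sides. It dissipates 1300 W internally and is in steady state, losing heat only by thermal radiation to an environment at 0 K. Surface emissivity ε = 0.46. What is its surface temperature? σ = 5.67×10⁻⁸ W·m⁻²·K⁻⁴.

T ≈ 361 K

Steady state: internal power = radiated power, P = εσA T⁴.
Radiating area A = 2·1.47 = 2.940 m².
T⁴ = P/(εσA) = 1300/(0.46·5.67×10⁻⁸·2.940) = 1.695×10¹⁰ K⁴.
T = (1.695×10¹⁰)^(1/4).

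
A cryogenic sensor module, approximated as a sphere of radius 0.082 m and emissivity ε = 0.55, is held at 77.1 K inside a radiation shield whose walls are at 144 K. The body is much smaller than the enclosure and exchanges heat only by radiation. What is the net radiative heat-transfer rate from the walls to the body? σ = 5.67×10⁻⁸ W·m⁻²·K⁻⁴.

For a small grey body in a large enclosure: P_net = εσA(T_body⁴ − T_wall⁴).
A = 4πr² = 0.08450 m²; T_body⁴ − T_wall⁴ = 3.534×10⁷ − 4.300×10⁸ = -3.946×10⁸ K⁴.
|P_net| = 0.55·5.67×10⁻⁸·0.08450·3.946×10⁸.

P_net ≈ 1.04 W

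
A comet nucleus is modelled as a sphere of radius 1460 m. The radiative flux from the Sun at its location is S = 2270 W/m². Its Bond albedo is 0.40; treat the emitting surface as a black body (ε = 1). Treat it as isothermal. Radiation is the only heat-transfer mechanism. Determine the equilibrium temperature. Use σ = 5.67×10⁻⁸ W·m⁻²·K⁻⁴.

T ≈ 278 K

At equilibrium, absorbed power = emitted power.
Absorbing cross-section = πr² = 6.697×10⁶ m²; emitting surface = 4πr² = 2.679×10⁷ m² (ratio 4).
(1−a)S·A_cross = εσ·A_surf·T⁴  ⇒  T⁴ = (1−a)S/(4σ).
T⁴ = 0.600·2270/(4·5.67×10⁻⁸) = 6.005×10⁹ K⁴.
T = (6.005×10⁹)^(1/4).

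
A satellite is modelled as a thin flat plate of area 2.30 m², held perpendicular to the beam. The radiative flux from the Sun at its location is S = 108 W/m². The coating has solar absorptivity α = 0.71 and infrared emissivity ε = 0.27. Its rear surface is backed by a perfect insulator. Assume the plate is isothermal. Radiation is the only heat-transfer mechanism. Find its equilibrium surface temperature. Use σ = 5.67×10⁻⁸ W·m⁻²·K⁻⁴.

T ≈ 266 K

At equilibrium, absorbed power = emitted power.
Absorbing cross-section = A = 2.300 m²; emitting surface = A = 2.300 m² (ratio 1).
αS·A_cross = εσ·A_surf·T⁴  ⇒  T⁴ = αS/(ε·1σ).
T⁴ = 0.710·108/(0.27·1·5.67×10⁻⁸) = 5.009×10⁹ K⁴.
T = (5.009×10⁹)^(1/4).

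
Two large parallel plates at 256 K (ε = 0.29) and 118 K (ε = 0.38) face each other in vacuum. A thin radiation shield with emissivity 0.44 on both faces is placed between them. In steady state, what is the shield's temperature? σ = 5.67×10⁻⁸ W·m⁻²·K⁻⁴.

T_s ≈ 213 K

In steady state the net flux on the hot side equals that on the cold side.
σ(T₁⁴−T_s⁴)/D₁ = σ(T_s⁴−T₂⁴)/D₂, with D₁ = 1/ε₁+1/ε_s−1 = 4.721, D₂ = 1/ε_s+1/ε₂−1 = 3.904.
Solve for T_s⁴: T_s⁴ = (D₂·T₁⁴ + D₁·T₂⁴)/(D₁+D₂) = 2.050×10⁹ K⁴.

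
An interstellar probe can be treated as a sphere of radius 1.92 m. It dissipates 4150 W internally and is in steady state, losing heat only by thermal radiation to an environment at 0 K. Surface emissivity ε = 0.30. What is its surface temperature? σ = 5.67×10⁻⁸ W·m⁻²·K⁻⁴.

T ≈ 269 K

Steady state: internal power = radiated power, P = εσA T⁴.
Radiating area A = 4πr² = 46.32 m².
T⁴ = P/(εσA) = 4150/(0.30·5.67×10⁻⁸·46.32) = 5.267×10⁹ K⁴.
T = (5.267×10⁹)^(1/4).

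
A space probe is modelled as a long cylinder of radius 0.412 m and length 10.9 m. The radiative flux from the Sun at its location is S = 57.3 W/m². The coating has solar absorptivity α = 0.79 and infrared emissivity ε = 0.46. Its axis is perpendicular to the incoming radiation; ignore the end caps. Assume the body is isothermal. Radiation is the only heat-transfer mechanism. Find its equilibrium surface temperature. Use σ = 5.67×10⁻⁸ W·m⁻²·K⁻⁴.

T ≈ 153 K

At equilibrium, absorbed power = emitted power.
Absorbing cross-section = 2rL = 8.982 m²; emitting surface = 2πrL = 28.22 m² (ratio π).
αS·A_cross = εσ·A_surf·T⁴  ⇒  T⁴ = αS/(ε·πσ).
T⁴ = 0.790·57.3/(0.46·π·5.67×10⁻⁸) = 5.524×10⁸ K⁴.
T = (5.524×10⁸)^(1/4).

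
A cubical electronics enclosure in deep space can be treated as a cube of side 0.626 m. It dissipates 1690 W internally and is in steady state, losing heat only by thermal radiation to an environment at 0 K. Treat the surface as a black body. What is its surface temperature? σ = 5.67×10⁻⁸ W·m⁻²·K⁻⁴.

Steady state: internal power = radiated power, P = εσA T⁴.
Radiating area A = 6L² = 2.351 m².
T⁴ = P/(εσA) = 1690/(1.0·5.67×10⁻⁸·2.351) = 1.268×10¹⁰ K⁴.
T = (1.268×10¹⁰)^(1/4).

T ≈ 336 K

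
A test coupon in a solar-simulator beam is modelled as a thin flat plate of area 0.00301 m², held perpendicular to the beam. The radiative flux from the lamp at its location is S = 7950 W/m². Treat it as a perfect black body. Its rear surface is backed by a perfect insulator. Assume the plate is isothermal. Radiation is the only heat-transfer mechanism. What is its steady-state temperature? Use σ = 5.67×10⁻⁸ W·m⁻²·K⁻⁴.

At equilibrium, absorbed power = emitted power.
Absorbing cross-section = A = 0.003010 m²; emitting surface = A = 0.003010 m² (ratio 1).
S·A_cross = εσ·A_surf·T⁴  ⇒  T⁴ = S/(1σ).
T⁴ = 1.00·7950/(1·5.67×10⁻⁸) = 1.402×10¹¹ K⁴.
T = (1.402×10¹¹)^(1/4).

T ≈ 612 K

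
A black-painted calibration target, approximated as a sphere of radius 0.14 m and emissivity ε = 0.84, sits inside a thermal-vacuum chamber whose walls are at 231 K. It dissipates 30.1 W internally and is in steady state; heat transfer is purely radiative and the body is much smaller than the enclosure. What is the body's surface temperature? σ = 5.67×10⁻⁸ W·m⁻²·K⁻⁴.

T ≈ 271 K

For a small grey body in a large enclosure, net radiated power = εσA(T⁴ − T_w⁴).
Steady state: P = εσA(T⁴ − T_w⁴) with A = 4πr² = 0.2463 m².
T⁴ = P/(εσA) + T_w⁴ = 30.1/(0.84·5.67×10⁻⁸·0.2463) + (231)⁴
    = 2.566×10⁹ + 2.847×10⁹ = 5.413×10⁹ K⁴.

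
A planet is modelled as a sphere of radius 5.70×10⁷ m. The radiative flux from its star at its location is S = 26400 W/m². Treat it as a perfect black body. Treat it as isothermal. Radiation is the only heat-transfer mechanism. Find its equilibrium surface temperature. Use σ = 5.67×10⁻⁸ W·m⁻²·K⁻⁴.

At equilibrium, absorbed power = emitted power.
Absorbing cross-section = πr² = 1.021×10¹⁶ m²; emitting surface = 4πr² = 4.083×10¹⁶ m² (ratio 4).
S·A_cross = εσ·A_surf·T⁴  ⇒  T⁴ = S/(4σ).
T⁴ = 1.00·26400/(4·5.67×10⁻⁸) = 1.164×10¹¹ K⁴.
T = (1.164×10¹¹)^(1/4).

T ≈ 584 K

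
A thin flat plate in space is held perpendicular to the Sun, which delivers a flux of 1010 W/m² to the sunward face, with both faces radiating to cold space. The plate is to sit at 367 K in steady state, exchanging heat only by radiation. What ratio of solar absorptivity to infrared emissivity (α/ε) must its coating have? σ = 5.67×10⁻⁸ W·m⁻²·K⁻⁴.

Balance: αS·A = εσ·2A·T⁴ ⇒ α/ε = 2σT⁴/S.
α/ε = 2·5.67×10⁻⁸·(367)⁴/1010 = 2·5.67×10⁻⁸·1.814×10¹⁰/1010.

α/ε ≈ 2.04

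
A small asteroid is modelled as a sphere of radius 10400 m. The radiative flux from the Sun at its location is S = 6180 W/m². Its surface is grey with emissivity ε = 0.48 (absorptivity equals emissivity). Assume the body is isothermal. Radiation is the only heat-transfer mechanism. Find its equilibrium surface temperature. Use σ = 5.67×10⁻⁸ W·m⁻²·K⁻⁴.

T ≈ 406 K

At equilibrium, absorbed power = emitted power.
Absorbing cross-section = πr² = 3.398×10⁸ m²; emitting surface = 4πr² = 1.359×10⁹ m² (ratio 4).
εS·A_cross = εσ·A_surf·T⁴  ⇒  T⁴ = S/(4σ)   (ε cancels).
T⁴ = 6180/(4·5.67×10⁻⁸) = 2.725×10¹⁰ K⁴.
T = (2.725×10¹⁰)^(1/4).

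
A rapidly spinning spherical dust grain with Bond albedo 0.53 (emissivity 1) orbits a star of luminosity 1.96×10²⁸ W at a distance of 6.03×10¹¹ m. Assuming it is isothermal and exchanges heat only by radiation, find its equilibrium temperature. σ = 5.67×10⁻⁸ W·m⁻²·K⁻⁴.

First find the stellar flux at distance d: S = L/(4πd²) = 1.96×10²⁸/(4π·(6.03×10¹¹)²) = 4290 W/m².
For an isothermal sphere, absorbed (1−a)S·πr² = emitted σ·4πr²·T⁴, so T⁴ = (1−a)S/(4σ).
T⁴ = 0.470·4290/(4·5.67×10⁻⁸) = 8.889×10⁹ K⁴.

T ≈ 307 K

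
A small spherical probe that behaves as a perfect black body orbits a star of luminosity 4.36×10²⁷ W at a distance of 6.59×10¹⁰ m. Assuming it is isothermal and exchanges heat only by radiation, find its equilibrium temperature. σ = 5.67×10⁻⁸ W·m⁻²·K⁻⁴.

T ≈ 770 K

First find the stellar flux at distance d: S = L/(4πd²) = 4.36×10²⁷/(4π·(6.59×10¹⁰)²) = 79890 W/m².
For an isothermal sphere, absorbed (1−a)S·πr² = emitted σ·4πr²·T⁴, so T⁴ = (1−a)S/(4σ).
T⁴ = 1.00·79890/(4·5.67×10⁻⁸) = 3.523×10¹¹ K⁴.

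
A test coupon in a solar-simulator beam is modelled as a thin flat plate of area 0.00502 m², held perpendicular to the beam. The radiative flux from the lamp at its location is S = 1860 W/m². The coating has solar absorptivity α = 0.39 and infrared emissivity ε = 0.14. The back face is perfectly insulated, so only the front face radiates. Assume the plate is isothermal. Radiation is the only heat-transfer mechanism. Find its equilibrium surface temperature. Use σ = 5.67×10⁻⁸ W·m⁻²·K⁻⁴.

T ≈ 550 K

At equilibrium, absorbed power = emitted power.
Absorbing cross-section = A = 0.005020 m²; emitting surface = A = 0.005020 m² (ratio 1).
αS·A_cross = εσ·A_surf·T⁴  ⇒  T⁴ = αS/(ε·1σ).
T⁴ = 0.390·1860/(0.14·1·5.67×10⁻⁸) = 9.138×10¹⁰ K⁴.
T = (9.138×10¹⁰)^(1/4).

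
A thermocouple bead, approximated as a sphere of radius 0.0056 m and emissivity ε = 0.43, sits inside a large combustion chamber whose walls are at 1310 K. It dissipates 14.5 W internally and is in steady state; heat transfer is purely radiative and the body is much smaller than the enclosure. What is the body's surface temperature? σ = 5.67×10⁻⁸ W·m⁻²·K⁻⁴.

For a small grey body in a large enclosure, net radiated power = εσA(T⁴ − T_w⁴).
Steady state: P = εσA(T⁴ − T_w⁴) with A = 4πr² = 3.941×10⁻⁴ m².
T⁴ = P/(εσA) + T_w⁴ = 14.5/(0.43·5.67×10⁻⁸·3.941×10⁻⁴) + (1310)⁴
    = 1.509×10¹² + 2.945×10¹² = 4.454×10¹² K⁴.

T ≈ 1450 K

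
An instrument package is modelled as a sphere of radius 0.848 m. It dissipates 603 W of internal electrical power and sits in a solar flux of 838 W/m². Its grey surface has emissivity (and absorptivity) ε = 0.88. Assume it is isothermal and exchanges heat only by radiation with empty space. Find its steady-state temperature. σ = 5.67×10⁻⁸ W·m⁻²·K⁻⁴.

At steady state, absorbed solar power + internal power = radiated power.
Absorbed: α·S·A_cross = 0.88·838·2.259 = 1666 W (cross-section πr²).
Total input = 1666 + 603 = 2269 W.
Radiated: εσ·A_surf·T⁴ with A_surf = 4πr² = 9.037 m².
T⁴ = 2269/(0.88·5.67×10⁻⁸·9.037) = 5.032×10⁹ K⁴.

T ≈ 266 K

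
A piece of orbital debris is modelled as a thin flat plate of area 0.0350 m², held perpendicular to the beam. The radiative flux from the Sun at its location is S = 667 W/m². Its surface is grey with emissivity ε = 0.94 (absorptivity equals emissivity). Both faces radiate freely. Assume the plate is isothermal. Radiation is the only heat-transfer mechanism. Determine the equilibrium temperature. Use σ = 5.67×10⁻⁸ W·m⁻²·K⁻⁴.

At equilibrium, absorbed power = emitted power.
Absorbing cross-section = A = 0.03500 m²; emitting surface = 2A = 0.07000 m² (ratio 2).
εS·A_cross = εσ·A_surf·T⁴  ⇒  T⁴ = S/(2σ)   (ε cancels).
T⁴ = 667/(2·5.67×10⁻⁸) = 5.882×10⁹ K⁴.
T = (5.882×10⁹)^(1/4).

T ≈ 277 K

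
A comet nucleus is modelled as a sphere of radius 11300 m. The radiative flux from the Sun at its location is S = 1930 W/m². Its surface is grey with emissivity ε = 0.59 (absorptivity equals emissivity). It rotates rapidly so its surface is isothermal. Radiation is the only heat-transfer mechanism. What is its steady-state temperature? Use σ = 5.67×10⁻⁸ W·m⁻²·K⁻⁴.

At equilibrium, absorbed power = emitted power.
Absorbing cross-section = πr² = 4.011×10⁸ m²; emitting surface = 4πr² = 1.605×10⁹ m² (ratio 4).
εS·A_cross = εσ·A_surf·T⁴  ⇒  T⁴ = S/(4σ)   (ε cancels).
T⁴ = 1930/(4·5.67×10⁻⁸) = 8.510×10⁹ K⁴.
T = (8.510×10⁹)^(1/4).

T ≈ 304 K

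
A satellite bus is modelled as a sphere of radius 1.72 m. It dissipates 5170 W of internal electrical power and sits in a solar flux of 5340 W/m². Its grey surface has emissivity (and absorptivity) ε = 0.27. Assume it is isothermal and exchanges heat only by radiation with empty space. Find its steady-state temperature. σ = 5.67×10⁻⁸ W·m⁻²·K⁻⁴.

At steady state, absorbed solar power + internal power = radiated power.
Absorbed: α·S·A_cross = 0.27·5340·9.294 = 13400 W (cross-section πr²).
Total input = 13400 + 5170 = 18570 W.
Radiated: εσ·A_surf·T⁴ with A_surf = 4πr² = 37.18 m².
T⁴ = 18570/(0.27·5.67×10⁻⁸·37.18) = 3.263×10¹⁰ K⁴.

T ≈ 425 K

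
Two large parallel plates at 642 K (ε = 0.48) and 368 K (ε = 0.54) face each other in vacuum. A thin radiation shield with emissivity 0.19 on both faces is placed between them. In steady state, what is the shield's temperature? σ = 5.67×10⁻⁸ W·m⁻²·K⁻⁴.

In steady state the net flux on the hot side equals that on the cold side.
σ(T₁⁴−T_s⁴)/D₁ = σ(T_s⁴−T₂⁴)/D₂, with D₁ = 1/ε₁+1/ε_s−1 = 6.346, D₂ = 1/ε_s+1/ε₂−1 = 6.115.
Solve for T_s⁴: T_s⁴ = (D₂·T₁⁴ + D₁·T₂⁴)/(D₁+D₂) = 9.270×10¹⁰ K⁴.

T_s ≈ 552 K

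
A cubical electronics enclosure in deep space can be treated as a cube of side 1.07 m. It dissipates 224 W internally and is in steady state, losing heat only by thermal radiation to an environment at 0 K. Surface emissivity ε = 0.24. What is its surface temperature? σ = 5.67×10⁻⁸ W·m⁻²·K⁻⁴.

Steady state: internal power = radiated power, P = εσA T⁴.
Radiating area A = 6L² = 6.869 m².
T⁴ = P/(εσA) = 224/(0.24·5.67×10⁻⁸·6.869) = 2.396×10⁹ K⁴.
T = (2.396×10⁹)^(1/4).

T ≈ 221 K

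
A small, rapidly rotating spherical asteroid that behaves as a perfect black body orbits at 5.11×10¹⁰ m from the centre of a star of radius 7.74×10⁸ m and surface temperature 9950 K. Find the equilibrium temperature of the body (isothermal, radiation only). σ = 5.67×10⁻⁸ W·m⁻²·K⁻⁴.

The star's surface emits σT_*⁴; at distance d the flux is S = σT_*⁴(R_*/d)².
S = 5.67×10⁻⁸·(9950)⁴·(7.74×10⁸/5.11×10¹⁰)² = 1.275×10⁵ W/m².
For an isothermal sphere T⁴ = (1−a)S/(4σ) = 5.622×10¹¹ K⁴.

T ≈ 866 K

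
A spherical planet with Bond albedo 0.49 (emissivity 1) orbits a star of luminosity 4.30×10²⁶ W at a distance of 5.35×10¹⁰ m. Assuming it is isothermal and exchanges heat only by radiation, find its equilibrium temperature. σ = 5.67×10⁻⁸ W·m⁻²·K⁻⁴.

First find the stellar flux at distance d: S = L/(4πd²) = 4.30×10²⁶/(4π·(5.35×10¹⁰)²) = 11960 W/m².
For an isothermal sphere, absorbed (1−a)S·πr² = emitted σ·4πr²·T⁴, so T⁴ = (1−a)S/(4σ).
T⁴ = 0.510·11960/(4·5.67×10⁻⁸) = 2.688×10¹⁰ K⁴.

T ≈ 405 K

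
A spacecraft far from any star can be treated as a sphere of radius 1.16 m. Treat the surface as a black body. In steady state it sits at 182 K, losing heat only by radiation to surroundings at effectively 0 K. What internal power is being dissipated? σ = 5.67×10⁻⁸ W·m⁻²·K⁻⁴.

P ≈ 1050 W

Steady state: P = εσA T⁴.
A = 4πr² = 16.91 m²; T⁴ = (182)⁴ = 1.097×10⁹ K⁴.
P = 1.0 × 5.67×10⁻⁸ × 16.91 × 1.097×10⁹.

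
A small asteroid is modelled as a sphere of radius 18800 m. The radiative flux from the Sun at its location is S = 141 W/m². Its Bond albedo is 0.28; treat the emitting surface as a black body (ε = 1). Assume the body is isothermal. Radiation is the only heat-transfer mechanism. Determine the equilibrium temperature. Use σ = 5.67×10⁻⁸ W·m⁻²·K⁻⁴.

T ≈ 145 K

At equilibrium, absorbed power = emitted power.
Absorbing cross-section = πr² = 1.110×10⁹ m²; emitting surface = 4πr² = 4.441×10⁹ m² (ratio 4).
(1−a)S·A_cross = εσ·A_surf·T⁴  ⇒  T⁴ = (1−a)S/(4σ).
T⁴ = 0.720·141/(4·5.67×10⁻⁸) = 4.476×10⁸ K⁴.
T = (4.476×10⁸)^(1/4).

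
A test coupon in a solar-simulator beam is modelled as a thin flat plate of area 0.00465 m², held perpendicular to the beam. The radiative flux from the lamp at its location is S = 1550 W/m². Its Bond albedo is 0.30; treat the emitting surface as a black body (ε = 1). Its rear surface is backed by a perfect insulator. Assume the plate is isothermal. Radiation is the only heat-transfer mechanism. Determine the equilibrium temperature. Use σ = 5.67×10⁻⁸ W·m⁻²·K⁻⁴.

T ≈ 372 K

At equilibrium, absorbed power = emitted power.
Absorbing cross-section = A = 0.004650 m²; emitting surface = A = 0.004650 m² (ratio 1).
(1−a)S·A_cross = εσ·A_surf·T⁴  ⇒  T⁴ = (1−a)S/(1σ).
T⁴ = 0.700·1550/(1·5.67×10⁻⁸) = 1.914×10¹⁰ K⁴.
T = (1.914×10¹⁰)^(1/4).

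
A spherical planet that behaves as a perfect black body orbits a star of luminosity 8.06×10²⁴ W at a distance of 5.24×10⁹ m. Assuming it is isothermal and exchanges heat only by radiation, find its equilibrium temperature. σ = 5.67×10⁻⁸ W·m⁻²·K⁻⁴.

First find the stellar flux at distance d: S = L/(4πd²) = 8.06×10²⁴/(4π·(5.24×10⁹)²) = 23360 W/m².
For an isothermal sphere, absorbed (1−a)S·πr² = emitted σ·4πr²·T⁴, so T⁴ = (1−a)S/(4σ).
T⁴ = 1.00·23360/(4·5.67×10⁻⁸) = 1.030×10¹¹ K⁴.

T ≈ 567 K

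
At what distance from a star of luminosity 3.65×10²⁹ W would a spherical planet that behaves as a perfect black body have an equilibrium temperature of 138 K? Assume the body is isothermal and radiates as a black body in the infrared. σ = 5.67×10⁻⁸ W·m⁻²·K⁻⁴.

d ≈ 1.88×10¹³ m

For an isothermal black-emitting sphere, (1−a)S·πr² = σ·4πr²·T⁴ ⇒ S = 4σT⁴/(1−a).
S = 4·5.67×10⁻⁸·(138)⁴/1.00 = 82.25 W/m².
Flux falls as S = L/(4πd²), so d = √(L/(4πS)) = √(3.65×10²⁹/(4π·82.25)).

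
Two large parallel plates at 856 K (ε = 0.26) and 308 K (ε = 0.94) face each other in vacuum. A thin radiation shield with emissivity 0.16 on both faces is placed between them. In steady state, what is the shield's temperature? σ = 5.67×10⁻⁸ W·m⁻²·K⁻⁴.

In steady state the net flux on the hot side equals that on the cold side.
σ(T₁⁴−T_s⁴)/D₁ = σ(T_s⁴−T₂⁴)/D₂, with D₁ = 1/ε₁+1/ε_s−1 = 9.096, D₂ = 1/ε_s+1/ε₂−1 = 6.314.
Solve for T_s⁴: T_s⁴ = (D₂·T₁⁴ + D₁·T₂⁴)/(D₁+D₂) = 2.253×10¹¹ K⁴.

T_s ≈ 689 K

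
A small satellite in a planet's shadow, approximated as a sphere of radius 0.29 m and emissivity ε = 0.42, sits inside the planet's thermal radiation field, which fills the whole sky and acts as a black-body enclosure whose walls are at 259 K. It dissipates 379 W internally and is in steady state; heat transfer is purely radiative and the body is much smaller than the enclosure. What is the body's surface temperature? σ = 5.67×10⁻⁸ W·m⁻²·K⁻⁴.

T ≈ 374 K

For a small grey body in a large enclosure, net radiated power = εσA(T⁴ − T_w⁴).
Steady state: P = εσA(T⁴ − T_w⁴) with A = 4πr² = 1.057 m².
T⁴ = P/(εσA) + T_w⁴ = 379/(0.42·5.67×10⁻⁸·1.057) + (259)⁴
    = 1.506×10¹⁰ + 4.500×10⁹ = 1.956×10¹⁰ K⁴.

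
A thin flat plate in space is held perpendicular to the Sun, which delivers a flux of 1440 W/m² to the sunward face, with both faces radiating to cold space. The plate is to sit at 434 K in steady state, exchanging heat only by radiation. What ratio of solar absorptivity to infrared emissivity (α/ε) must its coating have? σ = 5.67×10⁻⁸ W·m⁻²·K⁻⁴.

Balance: αS·A = εσ·2A·T⁴ ⇒ α/ε = 2σT⁴/S.
α/ε = 2·5.67×10⁻⁸·(434)⁴/1440 = 2·5.67×10⁻⁸·3.548×10¹⁰/1440.

α/ε ≈ 2.79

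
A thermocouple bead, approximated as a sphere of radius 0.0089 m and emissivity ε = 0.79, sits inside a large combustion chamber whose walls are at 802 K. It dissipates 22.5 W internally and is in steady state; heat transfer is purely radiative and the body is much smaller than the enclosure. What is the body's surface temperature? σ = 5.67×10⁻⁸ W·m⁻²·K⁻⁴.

T ≈ 979 K

For a small grey body in a large enclosure, net radiated power = εσA(T⁴ − T_w⁴).
Steady state: P = εσA(T⁴ − T_w⁴) with A = 4πr² = 9.954×10⁻⁴ m².
T⁴ = P/(εσA) + T_w⁴ = 22.5/(0.79·5.67×10⁻⁸·9.954×10⁻⁴) + (802)⁴
    = 5.046×10¹¹ + 4.137×10¹¹ = 9.184×10¹¹ K⁴.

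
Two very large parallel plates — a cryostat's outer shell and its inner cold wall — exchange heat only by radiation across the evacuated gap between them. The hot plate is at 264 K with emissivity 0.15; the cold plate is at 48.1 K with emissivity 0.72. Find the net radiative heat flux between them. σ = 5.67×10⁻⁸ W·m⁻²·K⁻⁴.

q ≈ 39.0 W/m²

For two infinite grey parallel plates, q = σ(T₁⁴ − T₂⁴)/(1/ε₁ + 1/ε₂ − 1).
T₁⁴ − T₂⁴ = 4.858×10⁹ − 5.353×10⁶ = 4.852×10⁹ K⁴.
1/ε₁ + 1/ε₂ − 1 = 6.667 + 1.389 − 1 = 7.056.
q = 5.67×10⁻⁸ × 4.852×10⁹ / 7.056.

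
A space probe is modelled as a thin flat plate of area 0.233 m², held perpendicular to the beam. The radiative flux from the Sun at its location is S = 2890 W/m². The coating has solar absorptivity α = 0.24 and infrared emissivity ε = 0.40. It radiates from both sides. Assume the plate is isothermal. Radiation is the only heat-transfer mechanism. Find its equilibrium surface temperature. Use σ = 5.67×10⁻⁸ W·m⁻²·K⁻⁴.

At equilibrium, absorbed power = emitted power.
Absorbing cross-section = A = 0.2330 m²; emitting surface = 2A = 0.4660 m² (ratio 2).
αS·A_cross = εσ·A_surf·T⁴  ⇒  T⁴ = αS/(ε·2σ).
T⁴ = 0.240·2890/(0.40·2·5.67×10⁻⁸) = 1.529×10¹⁰ K⁴.
T = (1.529×10¹⁰)^(1/4).

T ≈ 352 K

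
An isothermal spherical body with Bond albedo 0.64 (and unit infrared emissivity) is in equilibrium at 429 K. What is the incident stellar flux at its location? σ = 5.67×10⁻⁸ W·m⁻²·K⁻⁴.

S ≈ 21300 W/m²

(1−a)S·πr² = σ·4πr²·T⁴ ⇒ S = 4σT⁴/(1−a).
S = 4·5.67×10⁻⁸·3.387×10¹⁰/0.360.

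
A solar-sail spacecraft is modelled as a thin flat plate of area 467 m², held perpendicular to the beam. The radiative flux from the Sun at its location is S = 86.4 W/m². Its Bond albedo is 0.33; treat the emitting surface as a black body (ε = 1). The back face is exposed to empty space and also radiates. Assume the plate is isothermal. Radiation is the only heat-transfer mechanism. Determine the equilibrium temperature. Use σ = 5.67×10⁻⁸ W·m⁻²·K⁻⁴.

T ≈ 150 K

At equilibrium, absorbed power = emitted power.
Absorbing cross-section = A = 467.0 m²; emitting surface = 2A = 934.0 m² (ratio 2).
(1−a)S·A_cross = εσ·A_surf·T⁴  ⇒  T⁴ = (1−a)S/(2σ).
T⁴ = 0.670·86.4/(2·5.67×10⁻⁸) = 5.105×10⁸ K⁴.
T = (5.105×10⁸)^(1/4).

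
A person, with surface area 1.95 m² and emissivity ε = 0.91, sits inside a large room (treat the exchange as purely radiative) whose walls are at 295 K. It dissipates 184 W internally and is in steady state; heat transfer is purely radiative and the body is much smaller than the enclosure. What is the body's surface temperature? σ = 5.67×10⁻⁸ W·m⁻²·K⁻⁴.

T ≈ 311 K

For a small grey body in a large enclosure, net radiated power = εσA(T⁴ − T_w⁴).
Steady state: P = εσA(T⁴ − T_w⁴) with A = 1.95 m².
T⁴ = P/(εσA) + T_w⁴ = 184/(0.91·5.67×10⁻⁸·1.950) + (295)⁴
    = 1.829×10⁹ + 7.573×10⁹ = 9.402×10⁹ K⁴.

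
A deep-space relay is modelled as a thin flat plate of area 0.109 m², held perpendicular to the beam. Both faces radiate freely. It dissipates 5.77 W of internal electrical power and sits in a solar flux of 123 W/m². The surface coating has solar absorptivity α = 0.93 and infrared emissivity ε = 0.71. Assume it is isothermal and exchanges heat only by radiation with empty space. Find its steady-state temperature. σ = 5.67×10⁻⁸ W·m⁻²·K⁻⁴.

At steady state, absorbed solar power + internal power = radiated power.
Absorbed: α·S·A_cross = 0.93·123·0.1090 = 12.47 W (cross-section A).
Total input = 12.47 + 5.77 = 18.24 W.
Radiated: εσ·A_surf·T⁴ with A_surf = 2A = 0.2180 m².
T⁴ = 18.24/(0.71·5.67×10⁻⁸·0.2180) = 2.078×10⁹ K⁴.

T ≈ 214 K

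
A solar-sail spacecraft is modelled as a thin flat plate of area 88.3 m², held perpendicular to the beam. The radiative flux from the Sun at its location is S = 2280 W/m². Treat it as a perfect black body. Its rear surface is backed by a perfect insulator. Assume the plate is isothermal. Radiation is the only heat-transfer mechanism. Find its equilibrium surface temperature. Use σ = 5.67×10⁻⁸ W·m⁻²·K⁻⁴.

T ≈ 448 K

At equilibrium, absorbed power = emitted power.
Absorbing cross-section = A = 88.30 m²; emitting surface = A = 88.30 m² (ratio 1).
S·A_cross = εσ·A_surf·T⁴  ⇒  T⁴ = S/(1σ).
T⁴ = 1.00·2280/(1·5.67×10⁻⁸) = 4.021×10¹⁰ K⁴.
T = (4.021×10¹⁰)^(1/4).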